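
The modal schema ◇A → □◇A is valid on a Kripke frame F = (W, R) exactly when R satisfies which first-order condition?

This is the 5 axiom.
It corresponds to the Euclidean property: ∀x ∀y ∀z (Rxy ∧ Rxz → Ryz).

the Euclidean property: ∀x ∀y ∀z (Rxy ∧ Rxz → Ryz)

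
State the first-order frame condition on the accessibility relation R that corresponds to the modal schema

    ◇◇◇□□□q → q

This is a Sahlqvist (Geach-type) schema ◇^3□^3q → □^0◇^0q.
Minimal-valuation argument: fix x; take any y with xR^3y and any z with xR^0z. Set V(q) to the set of worlds R-reachable from y in exactly 3 steps. Then □^3q holds at y, so the antecedent holds at x; validity forces ◇^0q at z, giving a w with zR^0w and yR^3w.
First-order correspondent: ∀x ∀y (xR³y → ∃w (yR³w ∧ x = w)).

∀x ∀y (xR³y → ∃w (yR³w ∧ x = w))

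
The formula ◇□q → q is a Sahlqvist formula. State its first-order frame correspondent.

Replacing q by ¬q and contraposing gives the equivalent schema q → □◇q.
Suppose q→□◇q is valid. Take Rxy and set V(q)={x}. Then q at x, so □◇q at x, so ◇q at y, so some z with Ryz has q; z=x, i.e. Ryx.

symmetry: ∀x ∀y (Rxy → Ryx)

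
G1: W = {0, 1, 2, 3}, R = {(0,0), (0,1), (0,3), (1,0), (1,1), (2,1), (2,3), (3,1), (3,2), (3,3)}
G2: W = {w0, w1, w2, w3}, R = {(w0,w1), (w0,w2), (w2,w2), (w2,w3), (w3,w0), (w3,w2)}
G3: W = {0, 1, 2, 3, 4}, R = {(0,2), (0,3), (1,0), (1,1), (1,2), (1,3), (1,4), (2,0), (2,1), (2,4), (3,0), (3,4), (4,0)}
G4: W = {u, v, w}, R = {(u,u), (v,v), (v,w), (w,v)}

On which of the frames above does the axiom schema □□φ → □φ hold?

The schema corresponds to density: ∀x ∀y (Rxy → ∃z (Rxz ∧ Rzy)).
G1: holds.
G2: fails — Rw3w0 but no z with Rw3z and Rzw0.
G3: fails — R34 but no z with R3z and Rz4.
G4: holds.

G1, G4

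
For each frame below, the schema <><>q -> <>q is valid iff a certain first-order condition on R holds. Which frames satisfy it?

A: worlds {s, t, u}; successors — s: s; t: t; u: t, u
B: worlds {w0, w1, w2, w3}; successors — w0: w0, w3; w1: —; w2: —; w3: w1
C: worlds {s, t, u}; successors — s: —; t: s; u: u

The schema corresponds to a generalized confluence (Geach) condition: forall x forall y (x R^2 y -> exists w (y = w & xRw)).
A: holds.
B: fails — w0R²w1 but no w with w1=w and w0Rw.
C: holds.

A, C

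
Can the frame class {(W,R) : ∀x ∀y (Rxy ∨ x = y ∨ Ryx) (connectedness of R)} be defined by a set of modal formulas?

Not definable by any modal formula

Any modally definable frame class is closed under disjoint unions.
Take 2 disjoint single-world reflexive frames: each is trivially connected, but their disjoint union has 2 worlds with no edge between distinct components, so it is not connected.
So the class is not modally definable.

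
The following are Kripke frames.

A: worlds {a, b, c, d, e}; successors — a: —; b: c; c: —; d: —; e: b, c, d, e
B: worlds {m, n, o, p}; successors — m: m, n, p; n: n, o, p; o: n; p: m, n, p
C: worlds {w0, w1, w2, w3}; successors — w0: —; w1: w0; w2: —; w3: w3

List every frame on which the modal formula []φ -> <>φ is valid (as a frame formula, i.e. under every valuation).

B

This is the axiom for seriality; its first-order frame correspondent is forall x exists y Rxy.
A: fails — world a has no successor.
B: satisfies the condition.
C: fails — world w0 has no successor.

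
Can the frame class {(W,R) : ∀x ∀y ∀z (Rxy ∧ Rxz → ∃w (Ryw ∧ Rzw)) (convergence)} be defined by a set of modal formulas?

Yes — defined by ◇□p → □◇p

Yes: it is convergence, defined by the .2 schema ◇□p → □◇p.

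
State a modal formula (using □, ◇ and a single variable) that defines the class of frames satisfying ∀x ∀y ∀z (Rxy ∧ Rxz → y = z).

◇r → □r

The condition is partial functionality. The CD schema ◇r → □r defines it.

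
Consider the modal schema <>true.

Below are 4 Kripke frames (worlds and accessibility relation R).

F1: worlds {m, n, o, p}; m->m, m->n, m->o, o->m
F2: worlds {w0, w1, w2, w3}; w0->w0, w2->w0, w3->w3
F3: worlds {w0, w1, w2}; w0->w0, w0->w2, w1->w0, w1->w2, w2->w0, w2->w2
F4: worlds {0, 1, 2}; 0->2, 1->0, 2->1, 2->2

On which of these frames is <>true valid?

This is the axiom for seriality; its first-order frame correspondent is forall x exists y Rxy.
F1: fails — world n has no successor.
F2: fails — world w1 has no successor.
F3: satisfies the condition.
F4: satisfies the condition.

F3, F4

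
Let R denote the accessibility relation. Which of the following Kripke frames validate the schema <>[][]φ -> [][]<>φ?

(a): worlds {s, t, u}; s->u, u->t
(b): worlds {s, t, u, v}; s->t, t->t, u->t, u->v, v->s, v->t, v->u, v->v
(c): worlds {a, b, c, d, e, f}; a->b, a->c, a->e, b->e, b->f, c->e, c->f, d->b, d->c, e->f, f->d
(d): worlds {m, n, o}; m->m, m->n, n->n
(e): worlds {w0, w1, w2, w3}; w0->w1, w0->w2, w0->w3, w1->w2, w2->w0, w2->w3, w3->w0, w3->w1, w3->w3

The schema corresponds to a generalized confluence (Geach) condition: forall x forall y forall z ((xRy & x R^2 z) -> exists w (y R^2 w & zRw)).
(a): fails — sRu, sR²t but no w with uR²w and tRw.
(b): ✓.
(c): fails — aRe, aR²e but no w with eR²w and eRw.
(d): ✓.
(e): fails — w0Rw1, w0R²w1 but no w with w1R²w and w1Rw.

(b), (d)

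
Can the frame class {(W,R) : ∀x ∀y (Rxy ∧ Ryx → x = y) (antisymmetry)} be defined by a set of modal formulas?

Any modally definable frame class is closed under surjective bounded morphisms.
The 6-cycle (worlds w0,w1,w2,w3,w4,w5 with w0→w1→w2→w3→w4→w5→w0) is antisymmetric. Sending even-indexed worlds to a and odd-indexed worlds to b is a surjective bounded morphism onto the two-world frame with a↔b, which is not antisymmetric.
So no modal formula (or set of formulas) defines exactly the antisymmetric frames.

Not definable by any modal formula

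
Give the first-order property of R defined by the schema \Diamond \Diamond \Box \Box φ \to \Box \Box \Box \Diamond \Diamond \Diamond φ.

\forall x \forall y \forall z ((x R^2 y \wedge x R^3 z) \to \exists w (y R^2 w \wedge z R^3 w))

This is a Sahlqvist (Geach-type) schema ◇^2□^2φ → □^3◇^3φ.
Minimal-valuation argument: fix x; take any y with xR^2y and any z with xR^3z. Set V(φ) to the set of worlds R-reachable from y in exactly 2 steps. Then □^2φ holds at y, so the antecedent holds at x; validity forces ◇^3φ at z, giving a w with zR^3w and yR^2w.
First-order correspondent: \forall x \forall y \forall z ((x R^2 y \wedge x R^3 z) \to \exists w (y R^2 w \wedge z R^3 w)).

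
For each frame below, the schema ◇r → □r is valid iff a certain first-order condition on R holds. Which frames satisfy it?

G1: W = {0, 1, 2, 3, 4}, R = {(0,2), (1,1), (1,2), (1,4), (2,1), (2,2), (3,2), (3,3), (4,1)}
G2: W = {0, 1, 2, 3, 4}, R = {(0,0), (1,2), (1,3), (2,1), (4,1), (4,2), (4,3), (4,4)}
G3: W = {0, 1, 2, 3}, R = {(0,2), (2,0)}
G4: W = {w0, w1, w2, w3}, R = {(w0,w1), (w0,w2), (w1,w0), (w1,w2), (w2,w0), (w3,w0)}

G3

The schema corresponds to partial functionality: ∀x ∀y ∀z (Rxy ∧ Rxz → y = z).
G1: fails — 1 sees both 1 and 2.
G2: fails — 1 sees both 2 and 3.
G3: satisfies the condition.
G4: fails — w0 sees both w1 and w2.
Valid on: G3.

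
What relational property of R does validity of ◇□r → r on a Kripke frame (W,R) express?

Replacing r by ¬r and contraposing gives the equivalent schema r → □◇r.
Suppose r→□◇r is valid. Take Rxy and set V(r)={x}. Then r at x, so □◇r at x, so ◇r at y, so some z with Ryz has r; z=x, i.e. Ryx.

symmetry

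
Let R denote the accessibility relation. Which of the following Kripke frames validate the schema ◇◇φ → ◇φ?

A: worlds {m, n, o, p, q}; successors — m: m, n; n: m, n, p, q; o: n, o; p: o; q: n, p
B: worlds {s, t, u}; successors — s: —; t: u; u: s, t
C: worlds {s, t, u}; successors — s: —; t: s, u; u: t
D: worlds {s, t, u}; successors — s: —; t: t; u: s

D

The schema corresponds to a generalized confluence (Geach) condition: ∀x ∀y (xR²y → ∃w (y = w ∧ xRw)).
A: fails — mR²p but no w with p=w and mRw.
B: fails — tR²s but no w with s=w and tRw.
C: fails — tR²t but no w with t=w and tRw.
D: satisfies the condition.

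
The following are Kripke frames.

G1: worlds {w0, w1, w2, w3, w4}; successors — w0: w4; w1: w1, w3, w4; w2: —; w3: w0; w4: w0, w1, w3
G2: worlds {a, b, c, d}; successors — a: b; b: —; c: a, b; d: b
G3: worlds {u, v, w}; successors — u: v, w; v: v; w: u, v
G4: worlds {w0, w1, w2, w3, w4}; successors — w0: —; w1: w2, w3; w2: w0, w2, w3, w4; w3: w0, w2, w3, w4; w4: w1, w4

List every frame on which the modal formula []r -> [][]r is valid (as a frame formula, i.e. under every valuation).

G2

The schema corresponds to transitivity: forall x forall y forall z (Rxy & Ryz -> Rxz).
G1: fails — Rw0w4 and Rw4w1 but not Rw0w1.
G2: condition met.
G3: fails — Rwu and Ruw but not Rww.
G4: fails — Rw1w2 and Rw2w4 but not Rw1w4.
Valid on: G2.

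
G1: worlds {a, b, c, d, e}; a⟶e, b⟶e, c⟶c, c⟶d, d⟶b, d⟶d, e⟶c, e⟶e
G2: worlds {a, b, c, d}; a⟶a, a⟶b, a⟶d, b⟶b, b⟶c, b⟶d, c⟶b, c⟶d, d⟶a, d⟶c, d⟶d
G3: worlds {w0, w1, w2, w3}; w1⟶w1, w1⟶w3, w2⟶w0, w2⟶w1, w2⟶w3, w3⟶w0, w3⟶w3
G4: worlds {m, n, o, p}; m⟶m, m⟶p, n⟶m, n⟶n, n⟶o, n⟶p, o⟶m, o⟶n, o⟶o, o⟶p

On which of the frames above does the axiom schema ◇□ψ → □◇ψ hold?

G2

Frame correspondent (Sahlqvist): ∀x ∀y ∀z (Rxy ∧ Rxz → ∃w (Ryw ∧ Rzw)) — i.e. convergence.
G1: fails — Rdd and Rdb but d and b have no common successor.
G2: holds.
G3: fails — Rw2w1 and Rw2w0 but w1 and w0 have no common successor.
G4: fails — Rmm and Rmp but m and p have no common successor.
Valid on: G2.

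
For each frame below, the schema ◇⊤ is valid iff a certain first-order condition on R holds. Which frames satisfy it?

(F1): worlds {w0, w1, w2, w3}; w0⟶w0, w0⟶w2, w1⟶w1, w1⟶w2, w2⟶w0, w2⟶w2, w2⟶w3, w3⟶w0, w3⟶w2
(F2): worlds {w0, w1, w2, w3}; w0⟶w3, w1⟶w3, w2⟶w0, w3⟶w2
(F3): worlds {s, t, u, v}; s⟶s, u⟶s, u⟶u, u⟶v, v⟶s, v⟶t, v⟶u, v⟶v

This is the axiom for seriality; its first-order frame correspondent is ∀x ∃y Rxy.
(F1): ✓.
(F2): ✓.
(F3): fails — world t has no successor.
Valid on: (F1), (F2).

(F1), (F2)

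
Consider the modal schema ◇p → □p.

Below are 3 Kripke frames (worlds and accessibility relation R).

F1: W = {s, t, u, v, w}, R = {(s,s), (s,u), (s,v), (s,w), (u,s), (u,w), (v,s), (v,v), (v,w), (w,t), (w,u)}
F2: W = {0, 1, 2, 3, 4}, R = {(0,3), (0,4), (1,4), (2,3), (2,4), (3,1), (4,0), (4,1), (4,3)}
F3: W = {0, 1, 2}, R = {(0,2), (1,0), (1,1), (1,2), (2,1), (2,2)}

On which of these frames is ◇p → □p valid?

Frame correspondent (Sahlqvist): ∀x ∀y ∀z (Rxy ∧ Rxz → y = z) — i.e. partial functionality.
F1: fails — s sees both s and u.
F2: fails — 0 sees both 3 and 4.
F3: fails — 1 sees both 0 and 1.

none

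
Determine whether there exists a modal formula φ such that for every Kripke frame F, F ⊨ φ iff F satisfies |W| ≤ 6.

Not definable by any modal formula

Any modally definable frame class is closed under disjoint unions.
Any modal formula valid on each of 7 disjoint one-world frames is valid on their disjoint union (validity is preserved under disjoint unions). Each one-world frame has |W|=1≤6, but the union has |W|=7.
So no modal formula (or set of formulas) defines exactly the |W|≤6 frames.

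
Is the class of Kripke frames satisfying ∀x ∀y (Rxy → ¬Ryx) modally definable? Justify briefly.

If a class were modally definable it would be closed under surjective bounded morphisms (Goldblatt–Thomason).
The 3-cycle (worlds w0,w1,w2 with w0→w1→w2→w0) is asymmetric. Mapping every world to a single reflexive point • is a surjective bounded morphism, and the reflexive point is not asymmetric (R•• but asymmetry requires ¬R••).
So the class is not modally definable.

Not modally definable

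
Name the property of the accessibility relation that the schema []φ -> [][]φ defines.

Suppose □φ→□□φ is valid. Take Rxy, Ryz and set V(φ)={w : Rxw}. Then □φ at x, so □□φ at x, so □φ at y, so φ at z, i.e. Rxz.

transitivity: forall x forall y forall z (Rxy & Ryz -> Rxz)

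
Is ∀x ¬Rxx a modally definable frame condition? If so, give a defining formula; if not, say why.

Any modally definable frame class is closed under surjective bounded morphisms.
The 4-cycle (worlds w0,w1,w2,w3 with w0→w1→w2→w3→w0) is irreflexive, and the map sending every world to a single reflexive point • is a surjective bounded morphism (forth: every edge maps to (•,•); back: every world has a successor). So any modal formula valid on the 4-cycle is also valid on the reflexive point, which is not irreflexive.
So the class is not modally definable.

Not definable by any modal formula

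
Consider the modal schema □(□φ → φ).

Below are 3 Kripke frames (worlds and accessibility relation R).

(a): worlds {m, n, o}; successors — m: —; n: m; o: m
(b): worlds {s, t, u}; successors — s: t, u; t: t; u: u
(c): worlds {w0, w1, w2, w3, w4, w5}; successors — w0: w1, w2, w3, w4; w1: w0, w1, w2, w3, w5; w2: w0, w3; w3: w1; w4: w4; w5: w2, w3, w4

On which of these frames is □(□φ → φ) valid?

(b)

The schema corresponds to shift-reflexivity: ∀x ∀y (Rxy → Ryy).
(a): fails — Rnm but not Rmm.
(b): condition met.
(c): fails — Rw1w5 but not Rw5w5.
Valid on: (b).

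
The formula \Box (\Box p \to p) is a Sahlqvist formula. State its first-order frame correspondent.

shift-reflexivity

This is the T□ axiom.
Its frame correspondent is shift-reflexivity — \forall x \forall y (Rxy \to Ryy).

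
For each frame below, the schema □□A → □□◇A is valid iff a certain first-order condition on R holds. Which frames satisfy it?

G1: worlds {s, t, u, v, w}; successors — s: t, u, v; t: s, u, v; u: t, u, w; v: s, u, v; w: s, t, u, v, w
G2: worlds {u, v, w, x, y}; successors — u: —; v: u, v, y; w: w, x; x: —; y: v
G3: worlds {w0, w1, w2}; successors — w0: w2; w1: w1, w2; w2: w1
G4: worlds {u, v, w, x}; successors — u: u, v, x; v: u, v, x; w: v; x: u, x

This is the axiom for a generalized confluence (Geach) condition; its first-order frame correspondent is ∀x ∀z (xR²z → ∃w (xR²w ∧ zRw)).
G1: condition met.
G2: fails — vR²u but no t with vR²t and uRt.
G3: condition met.
G4: condition met.
Valid on: G1, G3, G4.

G1, G3, G4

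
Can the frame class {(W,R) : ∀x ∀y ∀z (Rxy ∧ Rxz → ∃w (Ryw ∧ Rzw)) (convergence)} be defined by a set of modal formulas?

Yes — defined by ◇□p → □◇p

Yes: it is convergence, defined by the .2 schema ◇□p → □◇p.
Suppose ◇□p→□◇p is valid. Take Rxy, Rxz and set V(p)={w : Ryw}. Then □p at y so ◇□p at x, so □◇p at x, so ◇p at z, giving w with Rzw and Ryw.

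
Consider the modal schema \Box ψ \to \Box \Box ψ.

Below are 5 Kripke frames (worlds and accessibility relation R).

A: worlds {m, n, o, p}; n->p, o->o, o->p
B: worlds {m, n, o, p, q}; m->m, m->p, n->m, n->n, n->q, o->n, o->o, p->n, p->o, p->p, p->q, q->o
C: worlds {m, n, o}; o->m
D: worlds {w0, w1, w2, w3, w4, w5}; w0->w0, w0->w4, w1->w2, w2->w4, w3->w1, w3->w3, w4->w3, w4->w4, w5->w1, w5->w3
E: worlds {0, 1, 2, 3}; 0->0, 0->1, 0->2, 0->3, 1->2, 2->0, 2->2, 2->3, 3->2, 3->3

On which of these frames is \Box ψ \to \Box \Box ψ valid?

A, C

The schema corresponds to transitivity: \forall x \forall y \forall z (Rxy \wedge Ryz \to Rxz).
A: ✓.
B: fails — Ron and Rnq but not Roq.
C: ✓.
D: fails — Rw1w2 and Rw2w4 but not Rw1w4.
E: fails — R32 and R20 but not R30.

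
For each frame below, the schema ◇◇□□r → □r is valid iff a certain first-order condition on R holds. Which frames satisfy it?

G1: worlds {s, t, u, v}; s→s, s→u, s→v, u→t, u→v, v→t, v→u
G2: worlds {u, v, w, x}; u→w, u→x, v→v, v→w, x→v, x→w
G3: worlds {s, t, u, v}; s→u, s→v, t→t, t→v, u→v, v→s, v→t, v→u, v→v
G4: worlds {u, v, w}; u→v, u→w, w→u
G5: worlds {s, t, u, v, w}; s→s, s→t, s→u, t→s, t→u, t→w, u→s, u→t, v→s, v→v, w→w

This is the axiom for a generalized confluence (Geach) condition; its first-order frame correspondent is ∀x ∀y ∀z ((xR²y ∧ xRz) → ∃w (yR²w ∧ z = w)).
G1: fails — sR²t, sRs but no w with tR²w and s=w.
G2: fails — uR²v, uRx but no t with vR²t and x=t.
G3: holds.
G4: fails — uR²u, uRv but no t with uR²t and v=t.
G5: fails — sR²w, sRs but no w* with wR²w* and s=w*.

G3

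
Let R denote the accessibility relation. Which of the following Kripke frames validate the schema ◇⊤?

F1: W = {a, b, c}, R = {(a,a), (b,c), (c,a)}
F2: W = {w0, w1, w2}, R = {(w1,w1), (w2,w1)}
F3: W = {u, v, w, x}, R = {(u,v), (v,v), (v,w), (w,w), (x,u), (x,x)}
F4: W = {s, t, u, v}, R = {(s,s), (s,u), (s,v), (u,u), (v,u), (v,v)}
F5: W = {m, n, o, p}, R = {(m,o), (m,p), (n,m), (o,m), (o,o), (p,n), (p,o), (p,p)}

F1, F3, F5

Frame correspondent (Sahlqvist): ∀x ∃y Rxy — i.e. seriality.
F1: holds.
F2: fails — world w0 has no successor.
F3: holds.
F4: fails — world t has no successor.
F5: holds.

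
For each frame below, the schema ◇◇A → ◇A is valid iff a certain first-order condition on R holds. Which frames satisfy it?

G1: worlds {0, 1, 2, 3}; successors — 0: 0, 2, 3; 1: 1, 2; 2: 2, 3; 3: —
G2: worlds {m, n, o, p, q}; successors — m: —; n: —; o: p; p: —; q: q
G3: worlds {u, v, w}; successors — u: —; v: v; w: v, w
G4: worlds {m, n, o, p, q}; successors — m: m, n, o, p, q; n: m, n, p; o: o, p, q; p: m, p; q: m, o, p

G2, G3

This is the axiom for transitivity; its first-order frame correspondent is ∀x ∀y ∀z (Rxy ∧ Ryz → Rxz).
G1: fails — R12 and R23 but not R13.
G2: condition met.
G3: condition met.
G4: fails — Rop and Rpm but not Rom.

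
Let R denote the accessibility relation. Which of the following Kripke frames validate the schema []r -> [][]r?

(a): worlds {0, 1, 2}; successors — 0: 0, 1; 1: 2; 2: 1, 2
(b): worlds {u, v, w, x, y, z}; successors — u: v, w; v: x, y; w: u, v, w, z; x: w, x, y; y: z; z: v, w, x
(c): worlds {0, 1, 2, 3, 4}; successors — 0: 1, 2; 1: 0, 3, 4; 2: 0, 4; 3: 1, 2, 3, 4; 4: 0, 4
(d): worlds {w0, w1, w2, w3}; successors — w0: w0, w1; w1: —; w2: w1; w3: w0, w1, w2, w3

(d)

This is the axiom for transitivity; its first-order frame correspondent is forall x forall y forall z (Rxy & Ryz -> Rxz).
(a): fails — R12 and R21 but not R11.
(b): fails — Ruv and Rvx but not Rux.
(c): fails — R10 and R02 but not R12.
(d): satisfies the condition.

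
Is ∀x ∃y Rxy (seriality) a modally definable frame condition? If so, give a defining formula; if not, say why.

This is a Sahlqvist condition; the D axiom □p → ◇p defines it.
Suppose □p→◇p is valid. At any x set V(p)=W. Then □p at x, so ◇p at x, so x has a successor.

Yes — defined by □p → ◇p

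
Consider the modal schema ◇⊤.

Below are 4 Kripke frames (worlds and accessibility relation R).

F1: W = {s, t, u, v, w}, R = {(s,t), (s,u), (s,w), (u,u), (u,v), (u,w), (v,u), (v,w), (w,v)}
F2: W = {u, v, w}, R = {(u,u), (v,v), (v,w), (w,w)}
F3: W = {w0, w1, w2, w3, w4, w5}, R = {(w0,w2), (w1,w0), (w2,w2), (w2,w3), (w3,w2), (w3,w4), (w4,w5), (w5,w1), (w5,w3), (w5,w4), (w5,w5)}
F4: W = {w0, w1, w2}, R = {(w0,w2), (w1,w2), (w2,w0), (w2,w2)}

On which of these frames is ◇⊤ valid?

Frame correspondent (Sahlqvist): ∀x ∃y Rxy — i.e. seriality.
F1: fails — world t has no successor.
F2: ✓.
F3: ✓.
F4: ✓.
Valid on: F2, F3, F4.

F2, F3, F4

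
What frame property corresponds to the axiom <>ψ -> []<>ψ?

the Euclidean property

Suppose ◇ψ→□◇ψ is valid. Take Rxy, Rxz and set V(ψ)={y}. Then ◇ψ at x, so □◇ψ at x, so ◇ψ at z, so some w with Rzw has ψ; w=y, i.e. Rzy. By symmetry of the argument, Ryz.
Conversely, on a frame with the Euclidean property the schema holds at every world under every valuation.
Frame condition: forall x forall y forall z (Rxy & Rxz -> Ryz).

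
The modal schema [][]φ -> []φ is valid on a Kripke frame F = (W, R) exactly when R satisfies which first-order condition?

This schema is the C4 axiom.
It corresponds to density: forall x forall y (Rxy -> exists z (Rxz & Rzy)).

density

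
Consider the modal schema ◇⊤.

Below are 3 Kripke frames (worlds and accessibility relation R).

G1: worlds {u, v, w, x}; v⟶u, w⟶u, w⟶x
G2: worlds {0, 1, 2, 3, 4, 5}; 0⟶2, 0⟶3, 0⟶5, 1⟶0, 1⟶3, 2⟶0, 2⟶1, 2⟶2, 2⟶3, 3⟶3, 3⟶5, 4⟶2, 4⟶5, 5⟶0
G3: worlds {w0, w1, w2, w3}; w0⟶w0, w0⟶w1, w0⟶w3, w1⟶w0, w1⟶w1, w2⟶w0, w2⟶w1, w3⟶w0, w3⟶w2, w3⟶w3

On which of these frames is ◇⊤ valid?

This is the axiom for seriality; its first-order frame correspondent is ∀x ∃y Rxy.
G1: fails — world u has no successor.
G2: ✓.
G3: ✓.

G2, G3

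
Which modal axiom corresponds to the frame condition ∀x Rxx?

A defining formula is □ψ → ψ (the T axiom).
Suppose □ψ→ψ is valid. At any x set V(ψ)={w : Rxw}. Then □ψ holds at x, so ψ holds at x, i.e. Rxx.

□ψ → ψ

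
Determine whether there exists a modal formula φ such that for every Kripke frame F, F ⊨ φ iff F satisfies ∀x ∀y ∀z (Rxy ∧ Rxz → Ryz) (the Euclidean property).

Yes, by ◇q → □◇q

This is a Sahlqvist condition; the 5 axiom ◇q → □◇q defines it.
Suppose ◇q→□◇q is valid. Take Rxy, Rxz and set V(q)={y}. Then ◇q at x, so □◇q at x, so ◇q at z, so some w with Rzw has q; w=y, i.e. Rzy. By symmetry of the argument, Ryz.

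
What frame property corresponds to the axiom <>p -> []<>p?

This is the 5 axiom.
It corresponds to the Euclidean property: forall x forall y forall z (Rxy & Rxz -> Ryz).

the Euclidean property: forall x forall y forall z (Rxy & Rxz -> Ryz)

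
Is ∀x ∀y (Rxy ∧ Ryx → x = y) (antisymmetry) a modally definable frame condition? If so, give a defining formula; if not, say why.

Modal frame validity is preserved under surjective bounded morphisms.
The 4-cycle (worlds 0,1,2,3 with 0→1→2→3→0) is antisymmetric. Sending even-indexed worlds to • and odd-indexed worlds to ∘ is a surjective bounded morphism onto the two-world frame with •↔∘, which is not antisymmetric.
Hence antisymmetry is not modally definable.

No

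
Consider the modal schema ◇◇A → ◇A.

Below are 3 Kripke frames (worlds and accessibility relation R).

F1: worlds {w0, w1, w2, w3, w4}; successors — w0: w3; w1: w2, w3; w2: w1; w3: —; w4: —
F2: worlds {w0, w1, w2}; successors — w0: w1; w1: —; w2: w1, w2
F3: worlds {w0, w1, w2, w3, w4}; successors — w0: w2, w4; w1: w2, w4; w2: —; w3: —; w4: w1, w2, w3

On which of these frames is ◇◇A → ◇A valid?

Frame correspondent (Sahlqvist): ∀x ∀y ∀z (Rxy ∧ Ryz → Rxz) — i.e. transitivity.
F1: fails — Rw1w2 and Rw2w1 but not Rw1w1.
F2: condition met.
F3: fails — Rw0w4 and Rw4w1 but not Rw0w1.
Valid on: F2.

F2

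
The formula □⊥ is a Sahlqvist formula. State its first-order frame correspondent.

This is the Ver axiom.
Its frame correspondent is emptiness of R — ∀x ∀y ¬Rxy.

Emptiness of R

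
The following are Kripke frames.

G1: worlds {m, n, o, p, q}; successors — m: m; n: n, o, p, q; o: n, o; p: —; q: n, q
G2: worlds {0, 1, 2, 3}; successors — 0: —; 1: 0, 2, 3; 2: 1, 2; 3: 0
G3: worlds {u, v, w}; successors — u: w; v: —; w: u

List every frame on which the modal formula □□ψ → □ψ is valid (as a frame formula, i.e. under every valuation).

G1

The schema corresponds to density: ∀x ∀y (Rxy → ∃z (Rxz ∧ Rzy)).
G1: ✓.
G2: fails — R13 but no z with R1z and Rz3.
G3: fails — Rwu but no z with Rwz and Rzu.
Valid on: G1.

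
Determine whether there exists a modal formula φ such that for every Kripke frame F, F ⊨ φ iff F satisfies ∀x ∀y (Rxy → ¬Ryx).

No — not modally definable

Any modally definable frame class is closed under surjective bounded morphisms.
The 3-cycle (worlds s,t,u with s→t→u→s) is asymmetric. Mapping every world to a single reflexive point • is a surjective bounded morphism, and the reflexive point is not asymmetric (R•• but asymmetry requires ¬R••).
Hence asymmetry is not modally definable.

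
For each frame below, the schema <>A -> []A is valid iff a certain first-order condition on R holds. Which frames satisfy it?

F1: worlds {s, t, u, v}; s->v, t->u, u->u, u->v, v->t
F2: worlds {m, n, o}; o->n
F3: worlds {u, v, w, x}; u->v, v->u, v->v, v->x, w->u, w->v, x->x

This is the axiom for partial functionality; its first-order frame correspondent is forall x forall y forall z (Rxy & Rxz -> y = z).
F1: fails — u sees both u and v.
F2: ✓.
F3: fails — v sees both u and v.
Valid on: F2.

F2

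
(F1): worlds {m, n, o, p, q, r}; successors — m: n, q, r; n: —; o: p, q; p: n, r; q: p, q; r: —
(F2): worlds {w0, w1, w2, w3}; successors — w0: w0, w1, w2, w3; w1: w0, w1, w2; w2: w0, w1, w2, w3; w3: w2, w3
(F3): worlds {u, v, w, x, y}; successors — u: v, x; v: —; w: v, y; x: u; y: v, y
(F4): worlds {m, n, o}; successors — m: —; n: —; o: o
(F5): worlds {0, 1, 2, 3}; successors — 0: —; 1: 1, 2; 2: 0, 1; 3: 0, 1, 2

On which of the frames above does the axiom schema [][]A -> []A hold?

Frame correspondent (Sahlqvist): forall x forall y (Rxy -> exists z (Rxz & Rzy)) — i.e. density.
(F1): fails — Rpn but no z with Rpz and Rzn.
(F2): satisfies the condition.
(F3): fails — Ruv but no z with Ruz and Rzv.
(F4): satisfies the condition.
(F5): fails — R20 but no z with R2z and Rz0.
Valid on: (F2), (F4).

(F2), (F4)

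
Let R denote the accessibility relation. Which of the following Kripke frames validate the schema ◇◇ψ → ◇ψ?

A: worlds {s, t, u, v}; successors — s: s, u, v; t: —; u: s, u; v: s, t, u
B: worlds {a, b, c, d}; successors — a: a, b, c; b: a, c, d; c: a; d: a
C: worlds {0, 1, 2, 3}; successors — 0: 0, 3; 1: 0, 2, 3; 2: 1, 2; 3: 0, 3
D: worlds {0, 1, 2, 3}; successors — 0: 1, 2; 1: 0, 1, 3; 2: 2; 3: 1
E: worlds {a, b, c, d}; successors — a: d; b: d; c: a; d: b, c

none

The schema corresponds to transitivity: ∀x ∀y ∀z (Rxy ∧ Ryz → Rxz).
A: fails — Rus and Rsv but not Ruv.
B: fails — Rab and Rbd but not Rad.
C: fails — R12 and R21 but not R11.
D: fails — R10 and R02 but not R12.
E: fails — Rdc and Rca but not Rda.
Valid on no frame.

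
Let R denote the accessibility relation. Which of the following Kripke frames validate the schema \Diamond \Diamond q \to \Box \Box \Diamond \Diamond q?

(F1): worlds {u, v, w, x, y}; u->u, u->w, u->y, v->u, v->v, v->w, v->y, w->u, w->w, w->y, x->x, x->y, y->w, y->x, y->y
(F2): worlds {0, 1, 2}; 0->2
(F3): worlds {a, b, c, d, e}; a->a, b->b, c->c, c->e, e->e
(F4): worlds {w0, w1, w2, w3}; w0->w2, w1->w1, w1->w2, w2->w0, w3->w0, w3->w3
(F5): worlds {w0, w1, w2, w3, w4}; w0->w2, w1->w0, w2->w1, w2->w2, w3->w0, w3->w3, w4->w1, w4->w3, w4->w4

This is the axiom for a generalized confluence (Geach) condition; its first-order frame correspondent is \forall x \forall y \forall z ((x R^2 y \wedge x R^2 z) \to \exists w (y = w \wedge z R^2 w)).
(F1): fails — uR²u, uR²x but no t with u=t and xR²t.
(F2): holds.
(F3): fails — cR²c, cR²e but no w with c=w and eR²w.
(F4): fails — w1R²w0, w1R²w2 but no w with w0=w and w2R²w.
(F5): fails — w0R²w1, w0R²w1 but no w with w1=w and w1R²w.

(F2)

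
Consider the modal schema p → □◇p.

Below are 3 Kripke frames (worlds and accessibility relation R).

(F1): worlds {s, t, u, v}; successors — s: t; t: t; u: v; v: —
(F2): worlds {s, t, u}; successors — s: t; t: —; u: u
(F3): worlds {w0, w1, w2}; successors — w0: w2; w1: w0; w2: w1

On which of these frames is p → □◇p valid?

none

This is the axiom for symmetry; its first-order frame correspondent is ∀x ∀y (Rxy → Ryx).
(F1): fails — Ruv but not Rvu.
(F2): fails — Rst but not Rts.
(F3): fails — Rw0w2 but not Rw2w0.
Valid on no frame.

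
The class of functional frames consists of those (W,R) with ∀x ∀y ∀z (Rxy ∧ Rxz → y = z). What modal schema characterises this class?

This is partial functionality; the standard corresponding axiom is CD: ◇q → □q.

◇q → □q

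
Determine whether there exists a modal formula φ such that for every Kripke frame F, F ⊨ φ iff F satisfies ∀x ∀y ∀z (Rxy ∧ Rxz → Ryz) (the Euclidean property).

The condition is the Euclidean property. A defining modal formula is ◇r → □◇r.
Suppose ◇r→□◇r is valid. Take Rxy, Rxz and set V(r)={y}. Then ◇r at x, so □◇r at x, so ◇r at z, so some w with Rzw has r; w=y, i.e. Rzy. By symmetry of the argument, Ryz.

Yes — defined by ◇r → □◇r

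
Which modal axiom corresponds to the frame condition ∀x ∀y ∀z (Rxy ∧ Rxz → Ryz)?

◇p → □◇p

A defining formula is ◇p → □◇p (the 5 axiom).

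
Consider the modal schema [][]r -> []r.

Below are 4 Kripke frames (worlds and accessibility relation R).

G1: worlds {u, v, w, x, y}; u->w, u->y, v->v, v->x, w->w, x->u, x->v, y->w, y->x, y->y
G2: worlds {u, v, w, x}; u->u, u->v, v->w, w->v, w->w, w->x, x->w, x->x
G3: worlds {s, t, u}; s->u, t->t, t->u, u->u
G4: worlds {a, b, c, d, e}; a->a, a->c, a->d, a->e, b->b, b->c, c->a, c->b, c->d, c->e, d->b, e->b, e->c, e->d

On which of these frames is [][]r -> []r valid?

The schema corresponds to density: forall x forall y (Rxy -> exists z (Rxz & Rzy)).
G1: fails — Rxu but no z with Rxz and Rzu.
G2: condition met.
G3: condition met.
G4: condition met.

G2, G3, G4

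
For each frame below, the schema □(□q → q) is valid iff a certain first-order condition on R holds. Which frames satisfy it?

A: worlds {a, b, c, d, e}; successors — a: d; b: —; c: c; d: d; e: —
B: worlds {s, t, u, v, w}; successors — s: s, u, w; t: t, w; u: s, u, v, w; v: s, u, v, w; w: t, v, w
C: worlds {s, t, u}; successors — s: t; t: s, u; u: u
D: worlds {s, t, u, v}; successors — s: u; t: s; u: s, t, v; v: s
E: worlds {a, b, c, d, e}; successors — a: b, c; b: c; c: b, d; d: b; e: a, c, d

The schema corresponds to shift-reflexivity: ∀x ∀y (Rxy → Ryy).
A: satisfies the condition.
B: satisfies the condition.
C: fails — Rts but not Rss.
D: fails — Ruv but not Rvv.
E: fails — Rbc but not Rcc.
Valid on: A, B.

A, B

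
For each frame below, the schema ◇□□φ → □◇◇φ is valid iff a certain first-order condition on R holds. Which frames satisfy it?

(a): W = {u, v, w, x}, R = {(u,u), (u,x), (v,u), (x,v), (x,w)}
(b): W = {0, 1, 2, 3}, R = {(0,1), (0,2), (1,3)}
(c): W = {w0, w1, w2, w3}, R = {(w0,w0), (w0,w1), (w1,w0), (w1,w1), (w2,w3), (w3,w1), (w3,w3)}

(c)

This is the axiom for a generalized confluence (Geach) condition; its first-order frame correspondent is ∀x ∀y ∀z ((xRy ∧ xRz) → ∃w (yR²w ∧ zR²w)).
(a): fails — xRv, xRw but no t with vR²t and wR²t.
(b): fails — 0R1, 0R1 but no w with 1R²w and 1R²w.
(c): condition met.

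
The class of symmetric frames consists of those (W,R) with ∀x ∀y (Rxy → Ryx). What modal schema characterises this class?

s → □◇s

A defining formula is s → □◇s (the B axiom).
Suppose s→□◇s is valid. Take Rxy and set V(s)={x}. Then s at x, so □◇s at x, so ◇s at y, so some z with Ryz has s; z=x, i.e. Ryx.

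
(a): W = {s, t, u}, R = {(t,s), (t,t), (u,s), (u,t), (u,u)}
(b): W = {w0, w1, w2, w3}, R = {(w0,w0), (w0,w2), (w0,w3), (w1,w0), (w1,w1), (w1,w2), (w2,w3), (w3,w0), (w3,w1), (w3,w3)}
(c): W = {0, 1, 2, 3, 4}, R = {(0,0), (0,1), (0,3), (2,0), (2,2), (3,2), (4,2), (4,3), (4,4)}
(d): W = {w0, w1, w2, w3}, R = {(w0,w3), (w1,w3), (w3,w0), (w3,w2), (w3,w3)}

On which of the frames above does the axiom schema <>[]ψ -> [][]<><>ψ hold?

(b)

Frame correspondent (Sahlqvist): forall x forall y forall z ((xRy & x R^2 z) -> exists w (yRw & z R^2 w)) — i.e. a generalized confluence (Geach) condition.
(a): fails — tRs, tR²s but no w with sRw and sR²w.
(b): condition met.
(c): fails — 0R0, 0R²1 but no w with 0Rw and 1R²w.
(d): fails — w0Rw3, w0R²w2 but no w with w3Rw and w2R²w.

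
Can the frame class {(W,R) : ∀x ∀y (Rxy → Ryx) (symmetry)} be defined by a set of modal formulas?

Definable; q → □◇q defines it

The condition is symmetry. A defining modal formula is q → □◇q.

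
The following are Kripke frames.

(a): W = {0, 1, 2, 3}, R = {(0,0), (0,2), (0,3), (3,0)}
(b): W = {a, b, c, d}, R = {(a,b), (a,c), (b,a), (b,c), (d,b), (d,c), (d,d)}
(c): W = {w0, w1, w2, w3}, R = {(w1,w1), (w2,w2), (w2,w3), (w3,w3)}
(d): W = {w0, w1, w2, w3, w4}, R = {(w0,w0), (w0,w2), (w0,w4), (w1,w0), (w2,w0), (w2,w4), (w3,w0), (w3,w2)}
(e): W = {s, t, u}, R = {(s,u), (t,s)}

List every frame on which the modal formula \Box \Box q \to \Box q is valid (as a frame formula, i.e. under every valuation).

(a), (c), (d)

This is the axiom for density; its first-order frame correspondent is \forall x \forall y (Rxy \to \exists z (Rxz \wedge Rzy)).
(a): satisfies the condition.
(b): fails — Rab but no z with Raz and Rzb.
(c): satisfies the condition.
(d): satisfies the condition.
(e): fails — Rsu but no z with Rsz and Rzu.
Valid on: (a), (c), (d).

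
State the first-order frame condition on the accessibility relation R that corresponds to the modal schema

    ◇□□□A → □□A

This is a Sahlqvist (Geach-type) schema ◇^1□^3A → □^2◇^0A.
First-order correspondent: ∀x ∀y ∀z ((xRy ∧ xR²z) → ∃w (yR³w ∧ z = w)).

∀x ∀y ∀z ((xRy ∧ xR²z) → ∃w (yR³w ∧ z = w))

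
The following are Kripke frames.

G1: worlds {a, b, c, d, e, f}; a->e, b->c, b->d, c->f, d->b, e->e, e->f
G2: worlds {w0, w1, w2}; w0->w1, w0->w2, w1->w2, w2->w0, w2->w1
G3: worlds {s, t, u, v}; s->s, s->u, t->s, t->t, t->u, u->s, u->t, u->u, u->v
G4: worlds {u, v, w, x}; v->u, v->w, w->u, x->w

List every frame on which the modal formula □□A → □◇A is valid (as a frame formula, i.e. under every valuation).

Frame correspondent (Sahlqvist): ∀x ∀z (xRz → ∃w (xR²w ∧ zRw)) — i.e. a generalized confluence (Geach) condition.
G1: fails — cRf but no w with cR²w and fRw.
G2: condition met.
G3: fails — uRv but no w with uR²w and vRw.
G4: fails — vRu but no t with vR²t and uRt.
Valid on: G2.

G2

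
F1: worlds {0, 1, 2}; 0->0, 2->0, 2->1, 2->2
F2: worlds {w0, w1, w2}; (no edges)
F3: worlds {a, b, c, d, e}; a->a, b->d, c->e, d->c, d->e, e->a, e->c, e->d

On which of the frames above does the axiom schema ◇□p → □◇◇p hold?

Frame correspondent (Sahlqvist): ∀x ∀y ∀z ((xRy ∧ xRz) → ∃w (yRw ∧ zR²w)) — i.e. a generalized confluence (Geach) condition.
F1: fails — 2R0, 2R1 but no w with 0Rw and 1R²w.
F2: condition met.
F3: fails — dRc, dRc but no w with cRw and cR²w.

F2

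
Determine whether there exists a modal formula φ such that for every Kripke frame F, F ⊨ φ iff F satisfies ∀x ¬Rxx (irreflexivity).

Modal frame validity is preserved under surjective bounded morphisms.
The 3-cycle (worlds a,b,c with a→b→c→a) is irreflexive, and the map sending every world to a single reflexive point • is a surjective bounded morphism (forth: every edge maps to (•,•); back: every world has a successor). So any modal formula valid on the 3-cycle is also valid on the reflexive point, which is not irreflexive.
So no modal formula (or set of formulas) defines exactly the irreflexive frames.

No — not modally definable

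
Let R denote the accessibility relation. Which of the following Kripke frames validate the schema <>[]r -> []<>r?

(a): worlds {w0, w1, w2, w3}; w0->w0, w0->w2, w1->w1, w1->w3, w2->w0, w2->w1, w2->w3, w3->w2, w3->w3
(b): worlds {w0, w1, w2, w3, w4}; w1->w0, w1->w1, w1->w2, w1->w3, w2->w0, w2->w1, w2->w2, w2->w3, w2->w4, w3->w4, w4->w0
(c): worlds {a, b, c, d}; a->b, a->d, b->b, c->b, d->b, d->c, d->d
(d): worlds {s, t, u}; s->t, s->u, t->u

(c)

This is the axiom for convergence; its first-order frame correspondent is forall x forall y forall z (Rxy & Rxz -> exists w (Ryw & Rzw)).
(a): fails — Rw2w1 and Rw2w0 but w1 and w0 have no common successor.
(b): fails — Rw1w2 and Rw1w0 but w2 and w0 have no common successor.
(c): holds.
(d): fails — Rsu and Rsu but u and u have no common successor.
Valid on: (c).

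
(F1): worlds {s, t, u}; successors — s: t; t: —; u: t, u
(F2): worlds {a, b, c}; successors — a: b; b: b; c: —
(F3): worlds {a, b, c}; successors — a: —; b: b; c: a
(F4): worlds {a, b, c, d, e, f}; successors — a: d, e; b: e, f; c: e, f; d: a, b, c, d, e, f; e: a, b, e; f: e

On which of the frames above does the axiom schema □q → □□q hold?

Frame correspondent (Sahlqvist): ∀x ∀y ∀z (Rxy ∧ Ryz → Rxz) — i.e. transitivity.
(F1): ✓.
(F2): ✓.
(F3): ✓.
(F4): fails — Reb and Rbf but not Ref.

(F1), (F2), (F3)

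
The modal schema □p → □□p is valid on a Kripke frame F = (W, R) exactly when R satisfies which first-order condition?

Suppose □p→□□p is valid. Take Rxy, Ryz and set V(p)={w : Rxw}. Then □p at x, so □□p at x, so □p at y, so p at z, i.e. Rxz.

transitivity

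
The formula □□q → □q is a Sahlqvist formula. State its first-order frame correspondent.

density

This is the C4 axiom.
Its frame correspondent is density — ∀x ∀y (Rxy → ∃z (Rxz ∧ Rzy)).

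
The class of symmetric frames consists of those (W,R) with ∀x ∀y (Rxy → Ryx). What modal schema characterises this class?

The condition is symmetry. The B schema q → □◇q defines it.
Suppose q→□◇q is valid. Take Rxy and set V(q)={x}. Then q at x, so □◇q at x, so ◇q at y, so some z with Ryz has q; z=x, i.e. Ryx.

q → □◇q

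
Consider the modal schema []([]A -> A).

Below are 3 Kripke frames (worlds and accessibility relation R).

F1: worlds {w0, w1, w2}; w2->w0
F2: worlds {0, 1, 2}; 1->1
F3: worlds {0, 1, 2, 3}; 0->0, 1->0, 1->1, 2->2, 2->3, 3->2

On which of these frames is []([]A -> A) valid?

F2

Frame correspondent (Sahlqvist): forall x forall y (Rxy -> Ryy) — i.e. shift-reflexivity.
F1: fails — Rw2w0 but not Rw0w0.
F2: condition met.
F3: fails — R23 but not R33.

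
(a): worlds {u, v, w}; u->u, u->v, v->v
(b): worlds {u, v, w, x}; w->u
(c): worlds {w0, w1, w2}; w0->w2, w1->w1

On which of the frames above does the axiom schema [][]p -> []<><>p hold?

(a)

Frame correspondent (Sahlqvist): forall x forall z (xRz -> exists w (x R^2 w & z R^2 w)) — i.e. a generalized confluence (Geach) condition.
(a): condition met.
(b): fails — wRu but no t with wR²t and uR²t.
(c): fails — w0Rw2 but no w with w0R²w and w2R²w.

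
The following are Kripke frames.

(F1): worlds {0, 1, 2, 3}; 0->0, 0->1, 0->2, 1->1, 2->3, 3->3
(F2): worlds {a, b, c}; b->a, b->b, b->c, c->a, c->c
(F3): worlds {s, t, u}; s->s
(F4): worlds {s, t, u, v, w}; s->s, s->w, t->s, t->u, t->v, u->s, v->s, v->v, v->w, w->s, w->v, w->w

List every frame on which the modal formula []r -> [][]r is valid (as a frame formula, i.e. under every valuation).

This is the axiom for transitivity; its first-order frame correspondent is forall x forall y forall z (Rxy & Ryz -> Rxz).
(F1): fails — R02 and R23 but not R03.
(F2): holds.
(F3): holds.
(F4): fails — Rtv and Rvw but not Rtw.
Valid on: (F2), (F3).

(F2), (F3)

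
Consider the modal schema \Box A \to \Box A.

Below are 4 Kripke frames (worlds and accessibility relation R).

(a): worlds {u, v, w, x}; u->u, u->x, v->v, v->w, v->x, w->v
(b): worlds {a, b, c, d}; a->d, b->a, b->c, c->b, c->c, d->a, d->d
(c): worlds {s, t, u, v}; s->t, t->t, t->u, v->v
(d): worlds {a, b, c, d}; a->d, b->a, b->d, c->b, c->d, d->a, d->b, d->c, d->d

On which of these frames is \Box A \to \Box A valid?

This is the axiom for a generalized confluence (Geach) condition; its first-order frame correspondent is \forall x \forall z (xRz \to \exists w (xRw \wedge z = w)).
(a): satisfies the condition.
(b): satisfies the condition.
(c): satisfies the condition.
(d): satisfies the condition.
Valid on: (a), (b), (c), (d).

(a), (b), (c), (d)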